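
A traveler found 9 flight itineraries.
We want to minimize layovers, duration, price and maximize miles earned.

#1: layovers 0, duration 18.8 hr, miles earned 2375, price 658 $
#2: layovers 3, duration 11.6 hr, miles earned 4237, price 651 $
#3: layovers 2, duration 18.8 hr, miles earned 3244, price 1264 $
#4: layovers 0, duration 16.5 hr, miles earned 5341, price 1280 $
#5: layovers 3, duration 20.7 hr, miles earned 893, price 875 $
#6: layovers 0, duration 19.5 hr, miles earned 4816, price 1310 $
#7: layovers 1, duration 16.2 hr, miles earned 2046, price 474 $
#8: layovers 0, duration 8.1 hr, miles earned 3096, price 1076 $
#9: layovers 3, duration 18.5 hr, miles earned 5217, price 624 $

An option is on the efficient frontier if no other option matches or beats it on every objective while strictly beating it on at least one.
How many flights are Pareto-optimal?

#1: not dominated.
#2: not dominated.
#3: not dominated.
#4: not dominated (best miles earned).
#5: dominated by #1 (layovers 0≤3, duration 18.8≤20.7, miles earned 2375≥893, price 658≤875).
#6: dominated by #4 (layovers 0≤0, duration 16.5≤19.5, miles earned 5341≥4816, price 1280≤1310).
#7: not dominated (best price).
#8: not dominated (best duration).
#9: not dominated.
Pareto-optimal: #1, #2, #3, #4, #7, #8, #9 → 7.

7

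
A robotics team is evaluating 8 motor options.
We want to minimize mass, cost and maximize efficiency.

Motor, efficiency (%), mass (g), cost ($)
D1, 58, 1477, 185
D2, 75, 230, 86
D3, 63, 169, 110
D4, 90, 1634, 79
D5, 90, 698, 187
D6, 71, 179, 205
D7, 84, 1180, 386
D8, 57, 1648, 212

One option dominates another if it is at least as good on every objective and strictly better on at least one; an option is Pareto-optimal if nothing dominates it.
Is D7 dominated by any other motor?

D5 vs D7: efficiency 90≥84, mass 698≤1180, cost 187≤386 — D5 is at least as good on every objective and strictly better on at least one, so D5 dominates D7.

Yes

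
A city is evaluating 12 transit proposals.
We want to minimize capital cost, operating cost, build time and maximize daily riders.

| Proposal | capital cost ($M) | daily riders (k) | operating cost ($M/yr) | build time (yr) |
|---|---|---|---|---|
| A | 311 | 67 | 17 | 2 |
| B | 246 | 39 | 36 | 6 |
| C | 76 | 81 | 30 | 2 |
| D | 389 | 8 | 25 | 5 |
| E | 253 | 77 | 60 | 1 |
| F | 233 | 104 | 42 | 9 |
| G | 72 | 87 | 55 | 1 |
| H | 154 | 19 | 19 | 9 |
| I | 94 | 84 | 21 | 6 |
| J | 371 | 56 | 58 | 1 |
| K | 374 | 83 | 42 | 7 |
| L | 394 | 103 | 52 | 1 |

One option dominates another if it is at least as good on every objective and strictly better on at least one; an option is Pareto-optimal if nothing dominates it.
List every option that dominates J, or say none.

G

G: capital cost 72≤371, daily riders 87≥56, operating cost 55≤58, build time 1≤1 — dominates J.
Others (A, B, C, D, E, F, H, I, K, L) are each worse than J on at least one objective.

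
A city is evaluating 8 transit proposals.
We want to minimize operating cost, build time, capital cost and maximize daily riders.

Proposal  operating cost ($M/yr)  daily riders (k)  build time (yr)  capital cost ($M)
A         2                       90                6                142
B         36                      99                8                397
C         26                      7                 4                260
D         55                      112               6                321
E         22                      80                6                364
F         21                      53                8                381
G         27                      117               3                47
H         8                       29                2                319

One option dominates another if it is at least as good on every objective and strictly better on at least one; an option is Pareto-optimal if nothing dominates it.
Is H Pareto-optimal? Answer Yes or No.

A: worse on build time (6 vs 2).
B: worse on operating cost (36 vs 8).
C: worse on operating cost (26 vs 8).
D: worse on operating cost (55 vs 8).
E: worse on operating cost (22 vs 8).
F: worse on operating cost (21 vs 8).
G: worse on operating cost (27 vs 8).
No option is at least as good as H on every objective and strictly better on one.

Yes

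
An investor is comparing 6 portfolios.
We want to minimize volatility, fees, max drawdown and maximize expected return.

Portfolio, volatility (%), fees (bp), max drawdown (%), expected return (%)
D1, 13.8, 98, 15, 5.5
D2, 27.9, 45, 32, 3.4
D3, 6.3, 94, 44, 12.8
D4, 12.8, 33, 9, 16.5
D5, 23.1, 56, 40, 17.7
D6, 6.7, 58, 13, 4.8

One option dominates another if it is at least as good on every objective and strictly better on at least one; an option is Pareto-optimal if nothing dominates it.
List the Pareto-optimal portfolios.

D3, D4, D5, D6

D1: dominated by D4 (volatility 12.8≤13.8, fees 33≤98, max drawdown 9≤15, expected return 16.5≥5.5).
D2: dominated by D4 (volatility 12.8≤27.9, fees 33≤45, max drawdown 9≤32, expected return 16.5≥3.4).
D3: not dominated (best volatility).
D4: not dominated (best fees).
D5: not dominated (best expected return).
D6: not dominated.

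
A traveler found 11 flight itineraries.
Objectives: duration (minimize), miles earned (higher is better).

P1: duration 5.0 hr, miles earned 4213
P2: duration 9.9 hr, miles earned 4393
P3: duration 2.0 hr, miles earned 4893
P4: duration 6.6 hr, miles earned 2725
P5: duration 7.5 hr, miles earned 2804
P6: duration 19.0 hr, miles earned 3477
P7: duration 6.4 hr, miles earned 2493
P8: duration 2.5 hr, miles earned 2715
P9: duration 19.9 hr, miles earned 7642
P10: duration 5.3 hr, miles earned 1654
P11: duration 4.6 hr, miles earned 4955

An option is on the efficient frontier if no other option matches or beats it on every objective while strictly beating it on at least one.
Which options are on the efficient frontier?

P1: dominated by P3 (duration 2.0≤5.0, miles earned 4893≥4213).
P2: dominated by P3 (duration 2.0≤9.9, miles earned 4893≥4393).
P3: not dominated (best duration).
P4: dominated by P1 (duration 5.0≤6.6, miles earned 4213≥2725).
P5: dominated by P1 (duration 5.0≤7.5, miles earned 4213≥2804).
P6: dominated by P1 (duration 5.0≤19.0, miles earned 4213≥3477).
P7: dominated by P1 (duration 5.0≤6.4, miles earned 4213≥2493).
P8: dominated by P3 (duration 2.0≤2.5, miles earned 4893≥2715).
P9: not dominated (best miles earned).
P10: dominated by P1 (duration 5.0≤5.3, miles earned 4213≥1654).
P11: not dominated.

P3, P9, P11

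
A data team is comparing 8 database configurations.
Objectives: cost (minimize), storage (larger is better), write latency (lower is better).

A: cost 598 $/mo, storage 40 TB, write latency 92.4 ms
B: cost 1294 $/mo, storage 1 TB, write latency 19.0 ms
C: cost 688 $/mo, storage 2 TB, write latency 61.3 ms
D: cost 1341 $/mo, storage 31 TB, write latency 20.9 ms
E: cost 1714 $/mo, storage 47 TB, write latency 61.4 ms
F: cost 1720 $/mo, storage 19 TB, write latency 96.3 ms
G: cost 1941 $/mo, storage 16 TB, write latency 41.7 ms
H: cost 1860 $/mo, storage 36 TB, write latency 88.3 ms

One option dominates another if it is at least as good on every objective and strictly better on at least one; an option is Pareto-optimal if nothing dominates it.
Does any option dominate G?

Yes

D vs G: cost 1341≤1941, storage 31≥16, write latency 20.9≤41.7 — D is at least as good on every objective and strictly better on at least one, so D dominates G.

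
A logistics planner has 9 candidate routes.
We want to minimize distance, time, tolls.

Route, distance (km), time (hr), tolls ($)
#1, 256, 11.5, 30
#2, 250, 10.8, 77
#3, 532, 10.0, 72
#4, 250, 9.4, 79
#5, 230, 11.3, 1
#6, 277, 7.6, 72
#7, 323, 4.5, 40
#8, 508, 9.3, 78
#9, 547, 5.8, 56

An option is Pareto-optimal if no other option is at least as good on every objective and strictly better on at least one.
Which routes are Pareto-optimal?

#2, #4, #5, #6, #7

#1: dominated by #5 (distance 230≤256, time 11.3≤11.5, tolls 1≤30).
#2: not dominated.
#3: dominated by #6 (distance 277≤532, time 7.6≤10.0, tolls 72≤72).
#4: not dominated.
#5: not dominated (best distance).
#6: not dominated.
#7: not dominated (best time).
#8: dominated by #6 (distance 277≤508, time 7.6≤9.3, tolls 72≤78).
#9: dominated by #7 (distance 323≤547, time 4.5≤5.8, tolls 40≤56).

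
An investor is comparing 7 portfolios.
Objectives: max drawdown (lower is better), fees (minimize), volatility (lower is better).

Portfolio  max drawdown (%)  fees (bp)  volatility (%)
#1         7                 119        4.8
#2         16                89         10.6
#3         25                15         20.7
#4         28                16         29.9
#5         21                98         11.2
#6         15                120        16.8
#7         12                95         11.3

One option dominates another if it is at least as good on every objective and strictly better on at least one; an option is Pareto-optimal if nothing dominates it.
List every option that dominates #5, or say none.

#2

#2: max drawdown 16≤21, fees 89≤98, volatility 10.6≤11.2 — dominates #5.
Others (#1, #3, #4, #6, #7) are each worse than #5 on at least one objective.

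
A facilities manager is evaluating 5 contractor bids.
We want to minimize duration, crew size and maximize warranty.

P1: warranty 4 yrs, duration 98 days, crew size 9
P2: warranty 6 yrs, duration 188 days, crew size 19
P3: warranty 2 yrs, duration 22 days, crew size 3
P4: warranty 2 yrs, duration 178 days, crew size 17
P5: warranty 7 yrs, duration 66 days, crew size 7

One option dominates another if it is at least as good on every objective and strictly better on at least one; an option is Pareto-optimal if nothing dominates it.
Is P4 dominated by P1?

Yes

P1 vs P4: warranty 4≥2, duration 98≤178, crew size 9≤17 — P1 is at least as good on every objective with at least one strict improvement.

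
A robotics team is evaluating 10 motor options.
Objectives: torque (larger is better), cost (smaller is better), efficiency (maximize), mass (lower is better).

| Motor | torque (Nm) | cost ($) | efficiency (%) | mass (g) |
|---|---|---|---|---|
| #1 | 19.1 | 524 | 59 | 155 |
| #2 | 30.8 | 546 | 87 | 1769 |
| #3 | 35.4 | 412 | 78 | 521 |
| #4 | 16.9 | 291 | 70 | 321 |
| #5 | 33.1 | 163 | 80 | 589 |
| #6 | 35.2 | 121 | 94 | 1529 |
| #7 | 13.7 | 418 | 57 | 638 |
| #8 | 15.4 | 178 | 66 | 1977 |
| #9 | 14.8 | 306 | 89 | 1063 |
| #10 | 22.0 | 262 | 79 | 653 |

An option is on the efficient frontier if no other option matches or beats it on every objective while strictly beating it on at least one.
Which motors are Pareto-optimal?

#1: not dominated (best mass).
#2: dominated by #6 (torque 35.2≥30.8, cost 121≤546, efficiency 94≥87, mass 1529≤1769).
#3: not dominated (best torque).
#4: not dominated.
#5: not dominated.
#6: not dominated (best cost).
#7: dominated by #3 (torque 35.4≥13.7, cost 412≤418, efficiency 78≥57, mass 521≤638).
#8: dominated by #5 (torque 33.1≥15.4, cost 163≤178, efficiency 80≥66, mass 589≤1977).
#9: not dominated.
#10: dominated by #5 (torque 33.1≥22.0, cost 163≤262, efficiency 80≥79, mass 589≤653).

#1, #3, #4, #5, #6, #9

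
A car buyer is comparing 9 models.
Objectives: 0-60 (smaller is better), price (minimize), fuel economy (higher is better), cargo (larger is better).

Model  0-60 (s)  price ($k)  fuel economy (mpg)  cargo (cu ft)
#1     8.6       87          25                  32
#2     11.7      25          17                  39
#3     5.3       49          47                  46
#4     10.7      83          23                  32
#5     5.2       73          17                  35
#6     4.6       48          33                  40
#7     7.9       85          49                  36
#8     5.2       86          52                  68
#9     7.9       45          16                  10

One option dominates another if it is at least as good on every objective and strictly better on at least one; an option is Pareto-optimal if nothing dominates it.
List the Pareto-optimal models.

#1: dominated by #3 (0-60 5.3≤8.6, price 49≤87, fuel economy 47≥25, cargo 46≥32).
#2: not dominated (best price).
#3: not dominated.
#4: dominated by #3 (0-60 5.3≤10.7, price 49≤83, fuel economy 47≥23, cargo 46≥32).
#5: dominated by #6 (0-60 4.6≤5.2, price 48≤73, fuel economy 33≥17, cargo 40≥35).
#6: not dominated (best 0-60).
#7: not dominated.
#8: not dominated (best fuel economy).
#9: not dominated.

#2, #3, #6, #7, #8, #9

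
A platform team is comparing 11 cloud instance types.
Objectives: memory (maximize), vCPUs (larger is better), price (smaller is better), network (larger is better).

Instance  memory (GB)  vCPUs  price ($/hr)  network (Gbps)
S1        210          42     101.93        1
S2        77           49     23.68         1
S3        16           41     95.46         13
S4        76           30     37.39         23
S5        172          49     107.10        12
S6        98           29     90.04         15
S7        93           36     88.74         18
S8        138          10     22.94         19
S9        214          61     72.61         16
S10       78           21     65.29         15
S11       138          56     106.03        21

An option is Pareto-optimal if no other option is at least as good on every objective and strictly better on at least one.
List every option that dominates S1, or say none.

S9: memory 214≥210, vCPUs 61≥42, price 72.61≤101.93, network 16≥1 — dominates S1.
Others (S2, S3, S4, S5, S6, S7, S8, S10, S11) are each worse than S1 on at least one objective.

S9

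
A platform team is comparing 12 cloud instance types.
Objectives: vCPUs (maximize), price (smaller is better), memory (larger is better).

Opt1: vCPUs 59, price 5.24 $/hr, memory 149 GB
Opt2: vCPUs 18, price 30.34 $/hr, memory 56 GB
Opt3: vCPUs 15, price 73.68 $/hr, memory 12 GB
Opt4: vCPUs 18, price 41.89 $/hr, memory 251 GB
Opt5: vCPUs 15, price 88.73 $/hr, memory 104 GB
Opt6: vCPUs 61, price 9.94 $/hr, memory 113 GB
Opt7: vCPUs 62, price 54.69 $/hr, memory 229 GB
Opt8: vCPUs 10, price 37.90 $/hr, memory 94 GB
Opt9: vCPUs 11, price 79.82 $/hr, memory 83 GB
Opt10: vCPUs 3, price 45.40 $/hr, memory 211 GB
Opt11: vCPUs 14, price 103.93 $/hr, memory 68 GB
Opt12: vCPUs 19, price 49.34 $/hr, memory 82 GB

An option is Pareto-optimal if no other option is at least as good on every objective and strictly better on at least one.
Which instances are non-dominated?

Opt1, Opt4, Opt6, Opt7

Opt1: not dominated (best price).
Opt2: dominated by Opt1 (vCPUs 59≥18, price 5.24≤30.34, memory 149≥56).
Opt3: dominated by Opt1 (vCPUs 59≥15, price 5.24≤73.68, memory 149≥12).
Opt4: not dominated (best memory).
Opt5: dominated by Opt1 (vCPUs 59≥15, price 5.24≤88.73, memory 149≥104).
Opt6: not dominated.
Opt7: not dominated (best vCPUs).
Opt8: dominated by Opt1 (vCPUs 59≥10, price 5.24≤37.90, memory 149≥94).
Opt9: dominated by Opt1 (vCPUs 59≥11, price 5.24≤79.82, memory 149≥83).
Opt10: dominated by Opt4 (vCPUs 18≥3, price 41.89≤45.40, memory 251≥211).
Opt11: dominated by Opt1 (vCPUs 59≥14, price 5.24≤103.93, memory 149≥68).
Opt12: dominated by Opt1 (vCPUs 59≥19, price 5.24≤49.34, memory 149≥82).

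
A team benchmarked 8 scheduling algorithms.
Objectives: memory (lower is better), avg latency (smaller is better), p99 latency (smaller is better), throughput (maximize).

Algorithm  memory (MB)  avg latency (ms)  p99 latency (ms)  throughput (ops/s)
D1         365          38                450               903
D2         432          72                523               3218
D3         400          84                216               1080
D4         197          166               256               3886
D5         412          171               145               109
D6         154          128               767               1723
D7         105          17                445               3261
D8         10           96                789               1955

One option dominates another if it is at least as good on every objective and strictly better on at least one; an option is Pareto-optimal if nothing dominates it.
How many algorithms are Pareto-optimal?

D1: dominated by D7 (memory 105≤365, avg latency 17≤38, p99 latency 445≤450, throughput 3261≥903).
D2: dominated by D7 (memory 105≤432, avg latency 17≤72, p99 latency 445≤523, throughput 3261≥3218).
D3: not dominated.
D4: not dominated (best throughput).
D5: not dominated (best p99 latency).
D6: dominated by D7 (memory 105≤154, avg latency 17≤128, p99 latency 445≤767, throughput 3261≥1723).
D7: not dominated (best avg latency).
D8: not dominated (best memory).
Pareto-optimal: D3, D4, D5, D7, D8 → 5.

5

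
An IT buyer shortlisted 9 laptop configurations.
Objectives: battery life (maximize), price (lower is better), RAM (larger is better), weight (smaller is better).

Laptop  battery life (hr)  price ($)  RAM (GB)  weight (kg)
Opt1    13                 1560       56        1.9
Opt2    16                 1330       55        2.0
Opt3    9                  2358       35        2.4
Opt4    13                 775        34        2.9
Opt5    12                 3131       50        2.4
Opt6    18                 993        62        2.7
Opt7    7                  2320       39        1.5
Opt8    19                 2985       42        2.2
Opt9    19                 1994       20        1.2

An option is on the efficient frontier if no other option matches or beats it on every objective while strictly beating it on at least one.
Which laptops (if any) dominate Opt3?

Opt1: battery life 13≥9, price 1560≤2358, RAM 56≥35, weight 1.9≤2.4 — dominates Opt3.
Opt2: battery life 16≥9, price 1330≤2358, RAM 55≥35, weight 2.0≤2.4 — dominates Opt3.
Others (Opt4, Opt5, Opt6, Opt7, Opt8, Opt9) are each worse than Opt3 on at least one objective.

Opt1, Opt2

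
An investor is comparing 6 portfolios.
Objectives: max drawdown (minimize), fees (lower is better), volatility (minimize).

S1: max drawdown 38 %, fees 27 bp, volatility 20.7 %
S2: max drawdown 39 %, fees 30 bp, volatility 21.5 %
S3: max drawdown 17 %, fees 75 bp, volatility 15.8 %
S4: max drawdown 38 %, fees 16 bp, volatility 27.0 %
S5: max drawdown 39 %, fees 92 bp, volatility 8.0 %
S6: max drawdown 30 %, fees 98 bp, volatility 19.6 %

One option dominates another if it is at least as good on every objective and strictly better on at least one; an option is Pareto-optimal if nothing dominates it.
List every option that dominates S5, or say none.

S1: worse on volatility (20.7 vs 8.0).
S2: worse on volatility (21.5 vs 8.0).
S3: worse on volatility (15.8 vs 8.0).
S4: worse on volatility (27.0 vs 8.0).
S6: worse on fees (98 vs 92).
No option dominates S5.

none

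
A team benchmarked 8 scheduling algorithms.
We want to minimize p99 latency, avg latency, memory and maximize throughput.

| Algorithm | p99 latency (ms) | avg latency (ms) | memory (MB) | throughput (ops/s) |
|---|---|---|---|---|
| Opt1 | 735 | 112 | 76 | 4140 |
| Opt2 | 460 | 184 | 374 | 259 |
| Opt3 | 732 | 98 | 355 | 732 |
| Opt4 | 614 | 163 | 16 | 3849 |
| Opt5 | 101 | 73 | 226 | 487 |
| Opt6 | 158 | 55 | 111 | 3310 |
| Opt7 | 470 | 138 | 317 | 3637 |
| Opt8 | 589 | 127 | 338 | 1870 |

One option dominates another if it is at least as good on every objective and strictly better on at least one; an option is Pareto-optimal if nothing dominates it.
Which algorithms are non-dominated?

Opt1, Opt4, Opt5, Opt6, Opt7

Opt1: not dominated (best throughput).
Opt2: dominated by Opt5 (p99 latency 101≤460, avg latency 73≤184, memory 226≤374, throughput 487≥259).
Opt3: dominated by Opt6 (p99 latency 158≤732, avg latency 55≤98, memory 111≤355, throughput 3310≥732).
Opt4: not dominated (best memory).
Opt5: not dominated (best p99 latency).
Opt6: not dominated (best avg latency).
Opt7: not dominated.
Opt8: dominated by Opt6 (p99 latency 158≤589, avg latency 55≤127, memory 111≤338, throughput 3310≥1870).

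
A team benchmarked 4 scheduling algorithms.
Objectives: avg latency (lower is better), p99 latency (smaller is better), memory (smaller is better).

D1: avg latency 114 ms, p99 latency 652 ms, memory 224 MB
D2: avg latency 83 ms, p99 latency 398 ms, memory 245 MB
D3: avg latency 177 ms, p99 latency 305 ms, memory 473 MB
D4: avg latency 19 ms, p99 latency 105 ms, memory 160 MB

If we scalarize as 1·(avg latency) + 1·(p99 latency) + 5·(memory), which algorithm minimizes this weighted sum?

D4

D1: 1·114 + 1·652 + 5·224 = 1886
D2: 1·83 + 1·398 + 5·245 = 1706
D3: 1·177 + 1·305 + 5·473 = 2847
D4: 1·19 + 1·105 + 5·160 = 924
Lowest: D4 at 924.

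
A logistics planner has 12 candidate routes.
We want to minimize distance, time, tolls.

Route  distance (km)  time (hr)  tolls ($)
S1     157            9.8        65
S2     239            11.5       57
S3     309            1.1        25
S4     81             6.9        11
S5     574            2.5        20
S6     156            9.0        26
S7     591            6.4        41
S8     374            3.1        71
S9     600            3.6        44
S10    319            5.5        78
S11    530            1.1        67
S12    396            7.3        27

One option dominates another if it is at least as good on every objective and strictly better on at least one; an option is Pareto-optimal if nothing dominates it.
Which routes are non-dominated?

S3, S4, S5

S1: dominated by S4 (distance 81≤157, time 6.9≤9.8, tolls 11≤65).
S2: dominated by S4 (distance 81≤239, time 6.9≤11.5, tolls 11≤57).
S3: not dominated.
S4: not dominated (best distance).
S5: not dominated.
S6: dominated by S4 (distance 81≤156, time 6.9≤9.0, tolls 11≤26).
S7: dominated by S3 (distance 309≤591, time 1.1≤6.4, tolls 25≤41).
S8: dominated by S3 (distance 309≤374, time 1.1≤3.1, tolls 25≤71).
S9: dominated by S3 (distance 309≤600, time 1.1≤3.6, tolls 25≤44).
S10: dominated by S3 (distance 309≤319, time 1.1≤5.5, tolls 25≤78).
S11: dominated by S3 (distance 309≤530, time 1.1≤1.1, tolls 25≤67).
S12: dominated by S3 (distance 309≤396, time 1.1≤7.3, tolls 25≤27).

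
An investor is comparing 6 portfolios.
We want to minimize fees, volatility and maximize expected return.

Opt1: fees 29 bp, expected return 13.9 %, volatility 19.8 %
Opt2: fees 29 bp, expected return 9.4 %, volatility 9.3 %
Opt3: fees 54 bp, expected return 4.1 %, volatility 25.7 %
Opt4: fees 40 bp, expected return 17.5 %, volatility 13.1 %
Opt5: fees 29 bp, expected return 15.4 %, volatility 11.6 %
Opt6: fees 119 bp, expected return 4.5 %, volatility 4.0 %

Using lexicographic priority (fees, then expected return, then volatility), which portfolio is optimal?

Opt5

First minimize fees: best is 29, kept {Opt1, Opt2, Opt5}.
Then maximize expected return: best is 15.4, kept {Opt5}.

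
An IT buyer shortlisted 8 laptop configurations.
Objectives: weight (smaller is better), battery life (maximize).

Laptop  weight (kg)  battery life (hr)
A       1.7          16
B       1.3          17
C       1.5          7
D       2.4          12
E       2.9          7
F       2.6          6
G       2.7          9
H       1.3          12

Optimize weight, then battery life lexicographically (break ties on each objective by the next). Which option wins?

B

First minimize weight: best is 1.3, kept {B, H}.
Then maximize battery life: best is 17, kept {B}.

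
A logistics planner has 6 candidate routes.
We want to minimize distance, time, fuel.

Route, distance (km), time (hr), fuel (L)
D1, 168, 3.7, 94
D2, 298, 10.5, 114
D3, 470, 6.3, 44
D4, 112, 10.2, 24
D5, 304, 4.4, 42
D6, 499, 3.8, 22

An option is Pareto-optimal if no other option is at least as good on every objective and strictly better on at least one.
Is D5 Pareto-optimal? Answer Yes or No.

D1: worse on fuel (94 vs 42).
D2: worse on time (10.5 vs 4.4).
D3: worse on distance (470 vs 304).
D4: worse on time (10.2 vs 4.4).
D6: worse on distance (499 vs 304).
No option is at least as good as D5 on every objective and strictly better on one.

Yes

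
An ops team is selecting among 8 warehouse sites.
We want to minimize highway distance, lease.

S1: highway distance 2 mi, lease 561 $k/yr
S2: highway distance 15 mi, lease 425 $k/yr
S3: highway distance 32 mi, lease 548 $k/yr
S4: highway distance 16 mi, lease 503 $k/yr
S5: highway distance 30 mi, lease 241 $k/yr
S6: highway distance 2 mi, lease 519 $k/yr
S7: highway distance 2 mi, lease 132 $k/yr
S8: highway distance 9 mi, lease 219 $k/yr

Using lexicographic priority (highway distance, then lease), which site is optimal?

S7

First minimize highway distance: best is 2, kept {S1, S6, S7}.
Then minimize lease: best is 132, kept {S7}.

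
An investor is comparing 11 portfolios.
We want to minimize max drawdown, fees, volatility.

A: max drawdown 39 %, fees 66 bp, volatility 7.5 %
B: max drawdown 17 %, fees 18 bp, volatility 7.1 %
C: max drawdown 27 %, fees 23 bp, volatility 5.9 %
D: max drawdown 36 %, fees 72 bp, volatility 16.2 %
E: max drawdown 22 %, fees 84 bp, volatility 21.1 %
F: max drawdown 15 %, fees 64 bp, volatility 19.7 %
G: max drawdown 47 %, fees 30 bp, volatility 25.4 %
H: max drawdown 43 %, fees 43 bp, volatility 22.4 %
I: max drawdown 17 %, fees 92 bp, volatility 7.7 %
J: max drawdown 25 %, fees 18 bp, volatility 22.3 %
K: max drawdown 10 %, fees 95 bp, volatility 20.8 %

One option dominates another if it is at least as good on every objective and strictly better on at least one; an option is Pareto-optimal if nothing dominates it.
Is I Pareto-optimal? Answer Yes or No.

No

B vs I: max drawdown 17≤17, fees 18≤92, volatility 7.1≤7.7 — B is at least as good on every objective and strictly better on at least one, so B dominates I.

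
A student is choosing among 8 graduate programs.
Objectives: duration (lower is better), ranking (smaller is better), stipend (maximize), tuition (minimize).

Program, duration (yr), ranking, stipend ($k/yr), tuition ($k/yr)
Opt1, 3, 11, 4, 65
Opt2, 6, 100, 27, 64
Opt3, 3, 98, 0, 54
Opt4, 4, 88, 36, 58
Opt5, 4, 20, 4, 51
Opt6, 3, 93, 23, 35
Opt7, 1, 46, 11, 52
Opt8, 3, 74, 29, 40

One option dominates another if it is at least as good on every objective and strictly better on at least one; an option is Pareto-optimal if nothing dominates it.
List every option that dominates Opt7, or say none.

none

Opt1: worse on duration (3 vs 1).
Opt2: worse on duration (6 vs 1).
Opt3: worse on duration (3 vs 1).
Opt4: worse on duration (4 vs 1).
Opt5: worse on duration (4 vs 1).
Opt6: worse on duration (3 vs 1).
Opt8: worse on duration (3 vs 1).
No option dominates Opt7.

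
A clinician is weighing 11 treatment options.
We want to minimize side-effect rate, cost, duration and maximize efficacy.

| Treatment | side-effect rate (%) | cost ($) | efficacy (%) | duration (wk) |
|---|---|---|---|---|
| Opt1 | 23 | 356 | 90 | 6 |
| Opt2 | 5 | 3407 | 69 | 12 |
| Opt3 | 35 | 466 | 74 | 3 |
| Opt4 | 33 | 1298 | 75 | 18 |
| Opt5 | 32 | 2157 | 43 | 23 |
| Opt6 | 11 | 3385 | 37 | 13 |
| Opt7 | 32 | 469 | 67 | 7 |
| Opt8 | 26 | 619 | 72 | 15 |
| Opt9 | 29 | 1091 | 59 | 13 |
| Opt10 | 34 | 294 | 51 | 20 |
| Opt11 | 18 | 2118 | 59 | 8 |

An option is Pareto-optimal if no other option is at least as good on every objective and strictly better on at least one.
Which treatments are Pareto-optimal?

Opt1, Opt2, Opt3, Opt6, Opt10, Opt11

Opt1: not dominated (best efficacy).
Opt2: not dominated (best side-effect rate).
Opt3: not dominated (best duration).
Opt4: dominated by Opt1 (side-effect rate 23≤33, cost 356≤1298, efficacy 90≥75, duration 6≤18).
Opt5: dominated by Opt1 (side-effect rate 23≤32, cost 356≤2157, efficacy 90≥43, duration 6≤23).
Opt6: not dominated.
Opt7: dominated by Opt1 (side-effect rate 23≤32, cost 356≤469, efficacy 90≥67, duration 6≤7).
Opt8: dominated by Opt1 (side-effect rate 23≤26, cost 356≤619, efficacy 90≥72, duration 6≤15).
Opt9: dominated by Opt1 (side-effect rate 23≤29, cost 356≤1091, efficacy 90≥59, duration 6≤13).
Opt10: not dominated (best cost).
Opt11: not dominated.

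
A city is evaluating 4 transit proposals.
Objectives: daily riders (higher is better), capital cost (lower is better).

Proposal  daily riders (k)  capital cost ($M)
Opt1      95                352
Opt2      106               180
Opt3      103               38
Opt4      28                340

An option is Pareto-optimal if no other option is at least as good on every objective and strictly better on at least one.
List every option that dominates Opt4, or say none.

Opt2: daily riders 106≥28, capital cost 180≤340 — dominates Opt4.
Opt3: daily riders 103≥28, capital cost 38≤340 — dominates Opt4.
Others (Opt1) are each worse than Opt4 on at least one objective.

Opt2, Opt3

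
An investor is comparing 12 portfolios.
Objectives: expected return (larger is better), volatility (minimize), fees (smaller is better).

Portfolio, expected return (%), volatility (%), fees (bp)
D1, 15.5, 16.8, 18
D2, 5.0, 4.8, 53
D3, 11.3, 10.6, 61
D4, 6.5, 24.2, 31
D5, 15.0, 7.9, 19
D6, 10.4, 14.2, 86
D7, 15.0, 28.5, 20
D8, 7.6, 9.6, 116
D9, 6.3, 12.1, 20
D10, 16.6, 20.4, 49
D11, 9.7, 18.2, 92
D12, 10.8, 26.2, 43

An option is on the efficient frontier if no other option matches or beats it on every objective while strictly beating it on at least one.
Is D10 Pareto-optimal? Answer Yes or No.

Yes

D1: worse on expected return (15.5 vs 16.6).
D2: worse on expected return (5.0 vs 16.6).
D3: worse on expected return (11.3 vs 16.6).
D4: worse on expected return (6.5 vs 16.6).
D5: worse on expected return (15.0 vs 16.6).
D6: worse on expected return (10.4 vs 16.6).
D7: worse on expected return (15.0 vs 16.6).
D8: worse on expected return (7.6 vs 16.6).
D9: worse on expected return (6.3 vs 16.6).
D11: worse on expected return (9.7 vs 16.6).
D12: worse on expected return (10.8 vs 16.6).
No option is at least as good as D10 on every objective and strictly better on one.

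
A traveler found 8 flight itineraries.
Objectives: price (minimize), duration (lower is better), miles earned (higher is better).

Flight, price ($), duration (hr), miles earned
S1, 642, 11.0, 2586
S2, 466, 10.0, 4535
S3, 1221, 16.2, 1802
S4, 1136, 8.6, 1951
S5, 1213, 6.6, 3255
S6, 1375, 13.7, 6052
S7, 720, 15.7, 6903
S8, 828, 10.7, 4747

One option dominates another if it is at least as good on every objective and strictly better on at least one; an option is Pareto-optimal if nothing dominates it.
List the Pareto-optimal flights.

S2, S4, S5, S6, S7, S8

S1: dominated by S2 (price 466≤642, duration 10.0≤11.0, miles earned 4535≥2586).
S2: not dominated (best price).
S3: dominated by S1 (price 642≤1221, duration 11.0≤16.2, miles earned 2586≥1802).
S4: not dominated.
S5: not dominated (best duration).
S6: not dominated.
S7: not dominated (best miles earned).
S8: not dominated.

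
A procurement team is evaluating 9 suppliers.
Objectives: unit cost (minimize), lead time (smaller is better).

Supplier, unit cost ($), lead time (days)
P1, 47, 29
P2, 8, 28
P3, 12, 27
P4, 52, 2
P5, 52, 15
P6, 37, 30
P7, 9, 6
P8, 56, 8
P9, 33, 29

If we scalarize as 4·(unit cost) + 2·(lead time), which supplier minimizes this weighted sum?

P7

P1: 4·47 + 2·29 = 246
P2: 4·8 + 2·28 = 88
P3: 4·12 + 2·27 = 102
P4: 4·52 + 2·2 = 212
P5: 4·52 + 2·15 = 238
P6: 4·37 + 2·30 = 208
P7: 4·9 + 2·6 = 48
P8: 4·56 + 2·8 = 240
P9: 4·33 + 2·29 = 190
Lowest: P7 at 48.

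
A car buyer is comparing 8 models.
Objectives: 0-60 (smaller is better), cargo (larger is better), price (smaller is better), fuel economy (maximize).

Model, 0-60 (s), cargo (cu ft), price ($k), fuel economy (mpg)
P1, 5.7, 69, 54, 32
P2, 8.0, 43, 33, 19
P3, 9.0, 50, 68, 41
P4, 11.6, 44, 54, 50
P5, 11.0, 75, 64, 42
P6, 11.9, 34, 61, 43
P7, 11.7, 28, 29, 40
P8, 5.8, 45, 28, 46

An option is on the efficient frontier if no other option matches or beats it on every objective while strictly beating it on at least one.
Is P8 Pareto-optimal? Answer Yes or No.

P1: worse on price (54 vs 28).
P2: worse on 0-60 (8.0 vs 5.8).
P3: worse on 0-60 (9.0 vs 5.8).
P4: worse on 0-60 (11.6 vs 5.8).
P5: worse on 0-60 (11.0 vs 5.8).
P6: worse on 0-60 (11.9 vs 5.8).
P7: worse on 0-60 (11.7 vs 5.8).
No option is at least as good as P8 on every objective and strictly better on one.

Yes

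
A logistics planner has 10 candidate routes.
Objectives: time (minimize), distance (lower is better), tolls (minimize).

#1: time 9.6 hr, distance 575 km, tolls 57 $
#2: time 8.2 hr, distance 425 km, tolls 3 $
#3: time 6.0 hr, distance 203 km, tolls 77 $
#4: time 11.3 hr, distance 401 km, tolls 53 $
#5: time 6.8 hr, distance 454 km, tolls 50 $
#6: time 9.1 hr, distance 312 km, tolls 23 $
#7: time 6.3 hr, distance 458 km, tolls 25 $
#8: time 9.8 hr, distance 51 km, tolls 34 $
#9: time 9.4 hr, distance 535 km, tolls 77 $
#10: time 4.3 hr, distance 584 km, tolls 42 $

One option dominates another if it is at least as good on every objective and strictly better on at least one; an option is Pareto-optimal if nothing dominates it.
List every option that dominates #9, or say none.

#2: time 8.2≤9.4, distance 425≤535, tolls 3≤77 — dominates #9.
#3: time 6.0≤9.4, distance 203≤535, tolls 77≤77 — dominates #9.
#5: time 6.8≤9.4, distance 454≤535, tolls 50≤77 — dominates #9.
#6: time 9.1≤9.4, distance 312≤535, tolls 23≤77 — dominates #9.
#7: time 6.3≤9.4, distance 458≤535, tolls 25≤77 — dominates #9.
Others (#1, #4, #8, #10) are each worse than #9 on at least one objective.

#2, #3, #5, #6, #7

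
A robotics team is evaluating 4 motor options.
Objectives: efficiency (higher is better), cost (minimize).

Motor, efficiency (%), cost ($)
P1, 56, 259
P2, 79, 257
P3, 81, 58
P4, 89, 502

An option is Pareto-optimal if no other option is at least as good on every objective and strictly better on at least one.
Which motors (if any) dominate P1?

P2, P3

P2: efficiency 79≥56, cost 257≤259 — dominates P1.
P3: efficiency 81≥56, cost 58≤259 — dominates P1.
Others (P4) are each worse than P1 on at least one objective.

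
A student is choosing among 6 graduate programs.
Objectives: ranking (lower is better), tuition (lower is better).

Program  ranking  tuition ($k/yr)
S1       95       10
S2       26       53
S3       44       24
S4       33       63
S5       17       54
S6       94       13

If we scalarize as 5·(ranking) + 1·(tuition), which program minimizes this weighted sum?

S1: 5·95 + 1·10 = 485
S2: 5·26 + 1·53 = 183
S3: 5·44 + 1·24 = 244
S4: 5·33 + 1·63 = 228
S5: 5·17 + 1·54 = 139
S6: 5·94 + 1·13 = 483
Lowest: S5 at 139.

S5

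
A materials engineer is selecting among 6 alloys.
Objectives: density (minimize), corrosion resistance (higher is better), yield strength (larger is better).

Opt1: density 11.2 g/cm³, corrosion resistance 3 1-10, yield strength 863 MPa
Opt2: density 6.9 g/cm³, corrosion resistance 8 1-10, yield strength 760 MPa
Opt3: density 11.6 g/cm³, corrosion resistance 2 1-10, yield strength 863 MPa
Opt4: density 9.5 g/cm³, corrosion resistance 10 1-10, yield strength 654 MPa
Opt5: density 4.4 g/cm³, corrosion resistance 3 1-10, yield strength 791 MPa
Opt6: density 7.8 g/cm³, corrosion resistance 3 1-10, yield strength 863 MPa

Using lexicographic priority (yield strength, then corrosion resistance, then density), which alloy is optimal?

First maximize yield strength: best is 863, kept {Opt1, Opt3, Opt6}.
Then maximize corrosion resistance: best is 3, kept {Opt1, Opt6}.
Then minimize density: best is 7.8, kept {Opt6}.

Opt6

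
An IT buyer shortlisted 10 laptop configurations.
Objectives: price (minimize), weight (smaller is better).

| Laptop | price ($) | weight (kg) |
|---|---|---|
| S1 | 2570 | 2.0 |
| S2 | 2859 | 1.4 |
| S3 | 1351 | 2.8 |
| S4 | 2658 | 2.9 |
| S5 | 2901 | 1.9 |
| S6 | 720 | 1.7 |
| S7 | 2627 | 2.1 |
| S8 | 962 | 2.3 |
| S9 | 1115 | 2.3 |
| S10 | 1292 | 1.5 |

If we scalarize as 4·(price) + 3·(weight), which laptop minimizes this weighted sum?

S6

S1: 4·2570 + 3·2.0 = 10286.0
S2: 4·2859 + 3·1.4 = 11440.2
S3: 4·1351 + 3·2.8 = 5412.4
S4: 4·2658 + 3·2.9 = 10640.7
S5: 4·2901 + 3·1.9 = 11609.7
S6: 4·720 + 3·1.7 = 2885.1
S7: 4·2627 + 3·2.1 = 10514.3
S8: 4·962 + 3·2.3 = 3854.9
S9: 4·1115 + 3·2.3 = 4466.9
S10: 4·1292 + 3·1.5 = 5172.5
Lowest: S6 at 2885.1.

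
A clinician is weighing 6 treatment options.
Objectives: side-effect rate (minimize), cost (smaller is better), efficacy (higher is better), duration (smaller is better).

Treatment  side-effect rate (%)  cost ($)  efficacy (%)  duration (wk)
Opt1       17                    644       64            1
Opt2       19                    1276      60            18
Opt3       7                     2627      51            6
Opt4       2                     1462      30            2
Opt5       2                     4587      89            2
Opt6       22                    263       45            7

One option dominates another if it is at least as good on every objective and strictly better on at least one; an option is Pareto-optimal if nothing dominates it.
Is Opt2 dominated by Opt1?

Opt1 vs Opt2: side-effect rate 17≤19, cost 644≤1276, efficacy 64≥60, duration 1≤18 — Opt1 is at least as good on every objective with at least one strict improvement.

Yes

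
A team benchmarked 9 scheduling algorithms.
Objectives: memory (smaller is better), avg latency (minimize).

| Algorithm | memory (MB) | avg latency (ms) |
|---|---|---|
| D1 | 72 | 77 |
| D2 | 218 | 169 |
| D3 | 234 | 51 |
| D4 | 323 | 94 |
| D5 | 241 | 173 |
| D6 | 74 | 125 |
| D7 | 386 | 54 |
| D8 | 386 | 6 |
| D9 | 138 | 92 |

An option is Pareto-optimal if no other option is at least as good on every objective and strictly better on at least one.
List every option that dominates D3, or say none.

D1: worse on avg latency (77 vs 51).
D2: worse on avg latency (169 vs 51).
D4: worse on memory (323 vs 234).
D5: worse on memory (241 vs 234).
D6: worse on avg latency (125 vs 51).
D7: worse on memory (386 vs 234).
D8: worse on memory (386 vs 234).
D9: worse on avg latency (92 vs 51).
No option dominates D3.

none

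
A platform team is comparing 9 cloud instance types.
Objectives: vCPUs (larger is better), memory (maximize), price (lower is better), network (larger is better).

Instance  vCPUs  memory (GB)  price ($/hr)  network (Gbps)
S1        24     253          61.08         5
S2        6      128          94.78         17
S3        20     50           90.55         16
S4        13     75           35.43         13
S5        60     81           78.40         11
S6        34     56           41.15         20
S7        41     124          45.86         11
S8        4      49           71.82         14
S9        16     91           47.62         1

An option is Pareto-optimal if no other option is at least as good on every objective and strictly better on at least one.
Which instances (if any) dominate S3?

S6

S6: vCPUs 34≥20, memory 56≥50, price 41.15≤90.55, network 20≥16 — dominates S3.
Others (S1, S2, S4, S5, S7, S8, S9) are each worse than S3 on at least one objective.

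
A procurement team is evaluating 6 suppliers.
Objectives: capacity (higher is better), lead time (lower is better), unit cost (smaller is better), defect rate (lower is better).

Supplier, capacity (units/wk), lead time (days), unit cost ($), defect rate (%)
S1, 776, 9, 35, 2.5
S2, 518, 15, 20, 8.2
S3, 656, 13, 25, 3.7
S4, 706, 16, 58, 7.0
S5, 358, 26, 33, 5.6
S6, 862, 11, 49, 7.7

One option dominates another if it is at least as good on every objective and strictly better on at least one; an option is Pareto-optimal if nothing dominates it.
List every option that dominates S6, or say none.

none

S1: worse on capacity (776 vs 862).
S2: worse on capacity (518 vs 862).
S3: worse on capacity (656 vs 862).
S4: worse on capacity (706 vs 862).
S5: worse on capacity (358 vs 862).
No option dominates S6.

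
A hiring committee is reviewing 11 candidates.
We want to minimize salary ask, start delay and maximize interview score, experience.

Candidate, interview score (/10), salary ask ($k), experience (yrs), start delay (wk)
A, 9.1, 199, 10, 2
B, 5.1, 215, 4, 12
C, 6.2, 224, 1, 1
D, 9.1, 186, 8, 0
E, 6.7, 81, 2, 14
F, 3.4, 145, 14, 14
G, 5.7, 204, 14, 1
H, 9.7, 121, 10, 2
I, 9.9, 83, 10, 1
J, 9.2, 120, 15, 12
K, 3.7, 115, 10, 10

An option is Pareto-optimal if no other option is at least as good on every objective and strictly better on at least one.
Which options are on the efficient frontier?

A: dominated by H (interview score 9.7≥9.1, salary ask 121≤199, experience 10≥10, start delay 2≤2).
B: dominated by A (interview score 9.1≥5.1, salary ask 199≤215, experience 10≥4, start delay 2≤12).
C: dominated by D (interview score 9.1≥6.2, salary ask 186≤224, experience 8≥1, start delay 0≤1).
D: not dominated (best start delay).
E: not dominated (best salary ask).
F: dominated by J (interview score 9.2≥3.4, salary ask 120≤145, experience 15≥14, start delay 12≤14).
G: not dominated.
H: dominated by I (interview score 9.9≥9.7, salary ask 83≤121, experience 10≥10, start delay 1≤2).
I: not dominated (best interview score).
J: not dominated (best experience).
K: dominated by I (interview score 9.9≥3.7, salary ask 83≤115, experience 10≥10, start delay 1≤10).

D, E, G, I, J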